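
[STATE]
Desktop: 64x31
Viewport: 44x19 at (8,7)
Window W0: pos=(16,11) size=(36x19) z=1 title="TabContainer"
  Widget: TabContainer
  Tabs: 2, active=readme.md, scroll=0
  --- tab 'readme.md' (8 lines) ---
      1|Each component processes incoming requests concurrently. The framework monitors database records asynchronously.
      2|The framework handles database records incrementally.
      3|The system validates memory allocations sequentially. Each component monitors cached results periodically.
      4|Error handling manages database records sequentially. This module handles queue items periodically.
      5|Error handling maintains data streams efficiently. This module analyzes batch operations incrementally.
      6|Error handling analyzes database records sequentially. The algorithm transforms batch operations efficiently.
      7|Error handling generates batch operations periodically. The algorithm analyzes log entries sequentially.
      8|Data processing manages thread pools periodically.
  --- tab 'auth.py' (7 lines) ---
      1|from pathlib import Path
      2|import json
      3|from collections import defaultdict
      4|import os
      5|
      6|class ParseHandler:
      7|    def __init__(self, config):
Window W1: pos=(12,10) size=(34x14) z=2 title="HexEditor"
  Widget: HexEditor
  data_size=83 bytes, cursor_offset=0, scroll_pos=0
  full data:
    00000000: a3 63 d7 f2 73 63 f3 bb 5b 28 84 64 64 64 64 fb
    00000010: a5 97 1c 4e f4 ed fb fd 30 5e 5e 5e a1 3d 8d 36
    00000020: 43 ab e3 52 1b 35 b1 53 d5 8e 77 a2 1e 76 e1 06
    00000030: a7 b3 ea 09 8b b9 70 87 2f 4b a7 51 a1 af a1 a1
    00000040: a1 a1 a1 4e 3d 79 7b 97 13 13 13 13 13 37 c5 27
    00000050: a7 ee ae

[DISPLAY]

                                            
                                            
                                            
    ┏━━━━━━━━━━━━━━━━━━━━━━━━━━━━━━━━┓      
    ┃ HexEditor                      ┃━━━━━┓
    ┠────────────────────────────────┨     ┃
    ┃00000000  A3 63 d7 f2 73 63 f3 b┃─────┨
    ┃00000010  a5 97 1c 4e f4 ed fb f┃     ┃
    ┃00000020  43 ab e3 52 1b 35 b1 5┃─────┃
    ┃00000030  a7 b3 ea 09 8b b9 70 8┃ming ┃
    ┃00000040  a1 a1 a1 4e 3d 79 7b 9┃e rec┃
    ┃00000050  a7 ee ae              ┃lloca┃
    ┃                                ┃se re┃
    ┃                                ┃ stre┃
    ┃                                ┃ase r┃
    ┃                                ┃h ope┃
    ┗━━━━━━━━━━━━━━━━━━━━━━━━━━━━━━━━┛d poo┃
        ┃                                  ┃
        ┃                                  ┃


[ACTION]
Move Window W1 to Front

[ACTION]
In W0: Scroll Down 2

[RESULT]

                                            
                                            
                                            
    ┏━━━━━━━━━━━━━━━━━━━━━━━━━━━━━━━━┓      
    ┃ HexEditor                      ┃━━━━━┓
    ┠────────────────────────────────┨     ┃
    ┃00000000  A3 63 d7 f2 73 63 f3 b┃─────┨
    ┃00000010  a5 97 1c 4e f4 ed fb f┃     ┃
    ┃00000020  43 ab e3 52 1b 35 b1 5┃─────┃
    ┃00000030  a7 b3 ea 09 8b b9 70 8┃lloca┃
    ┃00000040  a1 a1 a1 4e 3d 79 7b 9┃se re┃
    ┃00000050  a7 ee ae              ┃ stre┃
    ┃                                ┃ase r┃
    ┃                                ┃h ope┃
    ┃                                ┃d poo┃
    ┃                                ┃     ┃
    ┗━━━━━━━━━━━━━━━━━━━━━━━━━━━━━━━━┛     ┃
        ┃                                  ┃
        ┃                                  ┃


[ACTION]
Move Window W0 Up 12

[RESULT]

        ┃Error handling maintains data stre┃
        ┃Error handling analyzes database r┃
        ┃Error handling generates batch ope┃
    ┏━━━━━━━━━━━━━━━━━━━━━━━━━━━━━━━━┓d poo┃
    ┃ HexEditor                      ┃     ┃
    ┠────────────────────────────────┨     ┃
    ┃00000000  A3 63 d7 f2 73 63 f3 b┃     ┃
    ┃00000010  a5 97 1c 4e f4 ed fb f┃     ┃
    ┃00000020  43 ab e3 52 1b 35 b1 5┃     ┃
    ┃00000030  a7 b3 ea 09 8b b9 70 8┃     ┃
    ┃00000040  a1 a1 a1 4e 3d 79 7b 9┃     ┃
    ┃00000050  a7 ee ae              ┃━━━━━┛
    ┃                                ┃      
    ┃                                ┃      
    ┃                                ┃      
    ┃                                ┃      
    ┗━━━━━━━━━━━━━━━━━━━━━━━━━━━━━━━━┛      
                                            
                                            


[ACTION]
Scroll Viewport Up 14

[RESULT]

        ┏━━━━━━━━━━━━━━━━━━━━━━━━━━━━━━━━━━┓
        ┃ TabContainer                     ┃
        ┠──────────────────────────────────┨
        ┃[readme.md]│ auth.py              ┃
        ┃──────────────────────────────────┃
        ┃The system validates memory alloca┃
        ┃Error handling manages database re┃
        ┃Error handling maintains data stre┃
        ┃Error handling analyzes database r┃
        ┃Error handling generates batch ope┃
    ┏━━━━━━━━━━━━━━━━━━━━━━━━━━━━━━━━┓d poo┃
    ┃ HexEditor                      ┃     ┃
    ┠────────────────────────────────┨     ┃
    ┃00000000  A3 63 d7 f2 73 63 f3 b┃     ┃
    ┃00000010  a5 97 1c 4e f4 ed fb f┃     ┃
    ┃00000020  43 ab e3 52 1b 35 b1 5┃     ┃
    ┃00000030  a7 b3 ea 09 8b b9 70 8┃     ┃
    ┃00000040  a1 a1 a1 4e 3d 79 7b 9┃     ┃
    ┃00000050  a7 ee ae              ┃━━━━━┛


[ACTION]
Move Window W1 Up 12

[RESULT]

    ┏━━━━━━━━━━━━━━━━━━━━━━━━━━━━━━━━┓━━━━━┓
    ┃ HexEditor                      ┃     ┃
    ┠────────────────────────────────┨─────┨
    ┃00000000  A3 63 d7 f2 73 63 f3 b┃     ┃
    ┃00000010  a5 97 1c 4e f4 ed fb f┃─────┃
    ┃00000020  43 ab e3 52 1b 35 b1 5┃lloca┃
    ┃00000030  a7 b3 ea 09 8b b9 70 8┃se re┃
    ┃00000040  a1 a1 a1 4e 3d 79 7b 9┃ stre┃
    ┃00000050  a7 ee ae              ┃ase r┃
    ┃                                ┃h ope┃
    ┃                                ┃d poo┃
    ┃                                ┃     ┃
    ┃                                ┃     ┃
    ┗━━━━━━━━━━━━━━━━━━━━━━━━━━━━━━━━┛     ┃
        ┃                                  ┃
        ┃                                  ┃
        ┃                                  ┃
        ┃                                  ┃
        ┗━━━━━━━━━━━━━━━━━━━━━━━━━━━━━━━━━━┛


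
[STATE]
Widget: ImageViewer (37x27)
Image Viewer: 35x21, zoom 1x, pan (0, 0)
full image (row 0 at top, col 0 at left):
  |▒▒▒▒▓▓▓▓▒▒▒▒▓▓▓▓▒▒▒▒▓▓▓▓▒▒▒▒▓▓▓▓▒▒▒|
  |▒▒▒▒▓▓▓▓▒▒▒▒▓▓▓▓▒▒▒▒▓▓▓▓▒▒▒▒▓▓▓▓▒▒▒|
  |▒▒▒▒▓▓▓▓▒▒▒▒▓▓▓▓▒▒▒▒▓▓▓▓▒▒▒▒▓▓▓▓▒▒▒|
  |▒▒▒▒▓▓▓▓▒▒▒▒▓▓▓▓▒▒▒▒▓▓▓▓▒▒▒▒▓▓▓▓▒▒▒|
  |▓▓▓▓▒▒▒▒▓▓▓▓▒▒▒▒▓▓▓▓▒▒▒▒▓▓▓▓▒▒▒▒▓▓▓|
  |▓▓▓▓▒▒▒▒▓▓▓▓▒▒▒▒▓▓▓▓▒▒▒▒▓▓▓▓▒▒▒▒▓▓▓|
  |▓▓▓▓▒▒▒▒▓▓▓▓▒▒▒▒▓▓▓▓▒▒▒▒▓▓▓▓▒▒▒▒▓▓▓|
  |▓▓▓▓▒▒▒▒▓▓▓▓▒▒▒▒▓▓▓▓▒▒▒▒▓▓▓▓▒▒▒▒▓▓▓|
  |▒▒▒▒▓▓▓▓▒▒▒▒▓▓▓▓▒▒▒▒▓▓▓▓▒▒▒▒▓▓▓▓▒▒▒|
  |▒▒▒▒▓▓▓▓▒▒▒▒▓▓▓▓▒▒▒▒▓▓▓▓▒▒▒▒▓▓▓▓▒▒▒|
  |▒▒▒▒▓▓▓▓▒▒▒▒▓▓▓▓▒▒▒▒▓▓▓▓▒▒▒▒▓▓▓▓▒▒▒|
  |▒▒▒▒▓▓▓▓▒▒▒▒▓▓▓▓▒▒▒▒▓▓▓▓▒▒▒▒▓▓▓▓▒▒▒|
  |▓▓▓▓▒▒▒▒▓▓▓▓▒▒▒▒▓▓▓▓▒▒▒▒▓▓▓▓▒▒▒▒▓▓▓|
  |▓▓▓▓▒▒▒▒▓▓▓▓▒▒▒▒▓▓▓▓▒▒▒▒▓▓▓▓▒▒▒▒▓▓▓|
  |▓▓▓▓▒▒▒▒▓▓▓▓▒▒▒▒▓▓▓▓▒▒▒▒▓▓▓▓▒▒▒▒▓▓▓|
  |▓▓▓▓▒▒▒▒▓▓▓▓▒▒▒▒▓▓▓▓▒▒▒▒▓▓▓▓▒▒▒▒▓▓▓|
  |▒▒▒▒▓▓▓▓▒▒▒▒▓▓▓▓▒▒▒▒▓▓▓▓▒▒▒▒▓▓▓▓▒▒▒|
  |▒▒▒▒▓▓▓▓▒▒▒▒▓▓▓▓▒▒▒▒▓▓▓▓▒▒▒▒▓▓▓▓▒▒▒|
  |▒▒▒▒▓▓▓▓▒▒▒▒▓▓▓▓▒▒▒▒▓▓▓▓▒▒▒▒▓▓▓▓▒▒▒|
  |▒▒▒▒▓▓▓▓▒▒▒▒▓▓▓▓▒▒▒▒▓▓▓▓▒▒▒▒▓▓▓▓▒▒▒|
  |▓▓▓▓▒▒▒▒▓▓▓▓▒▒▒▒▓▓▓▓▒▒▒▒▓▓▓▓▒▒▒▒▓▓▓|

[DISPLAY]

▒▒▒▒▓▓▓▓▒▒▒▒▓▓▓▓▒▒▒▒▓▓▓▓▒▒▒▒▓▓▓▓▒▒▒  
▒▒▒▒▓▓▓▓▒▒▒▒▓▓▓▓▒▒▒▒▓▓▓▓▒▒▒▒▓▓▓▓▒▒▒  
▒▒▒▒▓▓▓▓▒▒▒▒▓▓▓▓▒▒▒▒▓▓▓▓▒▒▒▒▓▓▓▓▒▒▒  
▒▒▒▒▓▓▓▓▒▒▒▒▓▓▓▓▒▒▒▒▓▓▓▓▒▒▒▒▓▓▓▓▒▒▒  
▓▓▓▓▒▒▒▒▓▓▓▓▒▒▒▒▓▓▓▓▒▒▒▒▓▓▓▓▒▒▒▒▓▓▓  
▓▓▓▓▒▒▒▒▓▓▓▓▒▒▒▒▓▓▓▓▒▒▒▒▓▓▓▓▒▒▒▒▓▓▓  
▓▓▓▓▒▒▒▒▓▓▓▓▒▒▒▒▓▓▓▓▒▒▒▒▓▓▓▓▒▒▒▒▓▓▓  
▓▓▓▓▒▒▒▒▓▓▓▓▒▒▒▒▓▓▓▓▒▒▒▒▓▓▓▓▒▒▒▒▓▓▓  
▒▒▒▒▓▓▓▓▒▒▒▒▓▓▓▓▒▒▒▒▓▓▓▓▒▒▒▒▓▓▓▓▒▒▒  
▒▒▒▒▓▓▓▓▒▒▒▒▓▓▓▓▒▒▒▒▓▓▓▓▒▒▒▒▓▓▓▓▒▒▒  
▒▒▒▒▓▓▓▓▒▒▒▒▓▓▓▓▒▒▒▒▓▓▓▓▒▒▒▒▓▓▓▓▒▒▒  
▒▒▒▒▓▓▓▓▒▒▒▒▓▓▓▓▒▒▒▒▓▓▓▓▒▒▒▒▓▓▓▓▒▒▒  
▓▓▓▓▒▒▒▒▓▓▓▓▒▒▒▒▓▓▓▓▒▒▒▒▓▓▓▓▒▒▒▒▓▓▓  
▓▓▓▓▒▒▒▒▓▓▓▓▒▒▒▒▓▓▓▓▒▒▒▒▓▓▓▓▒▒▒▒▓▓▓  
▓▓▓▓▒▒▒▒▓▓▓▓▒▒▒▒▓▓▓▓▒▒▒▒▓▓▓▓▒▒▒▒▓▓▓  
▓▓▓▓▒▒▒▒▓▓▓▓▒▒▒▒▓▓▓▓▒▒▒▒▓▓▓▓▒▒▒▒▓▓▓  
▒▒▒▒▓▓▓▓▒▒▒▒▓▓▓▓▒▒▒▒▓▓▓▓▒▒▒▒▓▓▓▓▒▒▒  
▒▒▒▒▓▓▓▓▒▒▒▒▓▓▓▓▒▒▒▒▓▓▓▓▒▒▒▒▓▓▓▓▒▒▒  
▒▒▒▒▓▓▓▓▒▒▒▒▓▓▓▓▒▒▒▒▓▓▓▓▒▒▒▒▓▓▓▓▒▒▒  
▒▒▒▒▓▓▓▓▒▒▒▒▓▓▓▓▒▒▒▒▓▓▓▓▒▒▒▒▓▓▓▓▒▒▒  
▓▓▓▓▒▒▒▒▓▓▓▓▒▒▒▒▓▓▓▓▒▒▒▒▓▓▓▓▒▒▒▒▓▓▓  
                                     
                                     
                                     
                                     
                                     
                                     


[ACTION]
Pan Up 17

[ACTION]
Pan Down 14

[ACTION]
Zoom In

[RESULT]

▓▓▓▓▓▓▓▓▒▒▒▒▒▒▒▒▓▓▓▓▓▓▓▓▒▒▒▒▒▒▒▒▓▓▓▓▓
▓▓▓▓▓▓▓▓▒▒▒▒▒▒▒▒▓▓▓▓▓▓▓▓▒▒▒▒▒▒▒▒▓▓▓▓▓
▒▒▒▒▒▒▒▒▓▓▓▓▓▓▓▓▒▒▒▒▒▒▒▒▓▓▓▓▓▓▓▓▒▒▒▒▒
▒▒▒▒▒▒▒▒▓▓▓▓▓▓▓▓▒▒▒▒▒▒▒▒▓▓▓▓▓▓▓▓▒▒▒▒▒
▒▒▒▒▒▒▒▒▓▓▓▓▓▓▓▓▒▒▒▒▒▒▒▒▓▓▓▓▓▓▓▓▒▒▒▒▒
▒▒▒▒▒▒▒▒▓▓▓▓▓▓▓▓▒▒▒▒▒▒▒▒▓▓▓▓▓▓▓▓▒▒▒▒▒
▒▒▒▒▒▒▒▒▓▓▓▓▓▓▓▓▒▒▒▒▒▒▒▒▓▓▓▓▓▓▓▓▒▒▒▒▒
▒▒▒▒▒▒▒▒▓▓▓▓▓▓▓▓▒▒▒▒▒▒▒▒▓▓▓▓▓▓▓▓▒▒▒▒▒
▒▒▒▒▒▒▒▒▓▓▓▓▓▓▓▓▒▒▒▒▒▒▒▒▓▓▓▓▓▓▓▓▒▒▒▒▒
▒▒▒▒▒▒▒▒▓▓▓▓▓▓▓▓▒▒▒▒▒▒▒▒▓▓▓▓▓▓▓▓▒▒▒▒▒
▓▓▓▓▓▓▓▓▒▒▒▒▒▒▒▒▓▓▓▓▓▓▓▓▒▒▒▒▒▒▒▒▓▓▓▓▓
▓▓▓▓▓▓▓▓▒▒▒▒▒▒▒▒▓▓▓▓▓▓▓▓▒▒▒▒▒▒▒▒▓▓▓▓▓
▓▓▓▓▓▓▓▓▒▒▒▒▒▒▒▒▓▓▓▓▓▓▓▓▒▒▒▒▒▒▒▒▓▓▓▓▓
▓▓▓▓▓▓▓▓▒▒▒▒▒▒▒▒▓▓▓▓▓▓▓▓▒▒▒▒▒▒▒▒▓▓▓▓▓
▓▓▓▓▓▓▓▓▒▒▒▒▒▒▒▒▓▓▓▓▓▓▓▓▒▒▒▒▒▒▒▒▓▓▓▓▓
▓▓▓▓▓▓▓▓▒▒▒▒▒▒▒▒▓▓▓▓▓▓▓▓▒▒▒▒▒▒▒▒▓▓▓▓▓
▓▓▓▓▓▓▓▓▒▒▒▒▒▒▒▒▓▓▓▓▓▓▓▓▒▒▒▒▒▒▒▒▓▓▓▓▓
▓▓▓▓▓▓▓▓▒▒▒▒▒▒▒▒▓▓▓▓▓▓▓▓▒▒▒▒▒▒▒▒▓▓▓▓▓
▒▒▒▒▒▒▒▒▓▓▓▓▓▓▓▓▒▒▒▒▒▒▒▒▓▓▓▓▓▓▓▓▒▒▒▒▒
▒▒▒▒▒▒▒▒▓▓▓▓▓▓▓▓▒▒▒▒▒▒▒▒▓▓▓▓▓▓▓▓▒▒▒▒▒
▒▒▒▒▒▒▒▒▓▓▓▓▓▓▓▓▒▒▒▒▒▒▒▒▓▓▓▓▓▓▓▓▒▒▒▒▒
▒▒▒▒▒▒▒▒▓▓▓▓▓▓▓▓▒▒▒▒▒▒▒▒▓▓▓▓▓▓▓▓▒▒▒▒▒
▒▒▒▒▒▒▒▒▓▓▓▓▓▓▓▓▒▒▒▒▒▒▒▒▓▓▓▓▓▓▓▓▒▒▒▒▒
▒▒▒▒▒▒▒▒▓▓▓▓▓▓▓▓▒▒▒▒▒▒▒▒▓▓▓▓▓▓▓▓▒▒▒▒▒
▒▒▒▒▒▒▒▒▓▓▓▓▓▓▓▓▒▒▒▒▒▒▒▒▓▓▓▓▓▓▓▓▒▒▒▒▒
▒▒▒▒▒▒▒▒▓▓▓▓▓▓▓▓▒▒▒▒▒▒▒▒▓▓▓▓▓▓▓▓▒▒▒▒▒
▓▓▓▓▓▓▓▓▒▒▒▒▒▒▒▒▓▓▓▓▓▓▓▓▒▒▒▒▒▒▒▒▓▓▓▓▓


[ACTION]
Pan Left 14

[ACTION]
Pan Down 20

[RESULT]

▒▒▒▒▒▒▒▒▓▓▓▓▓▓▓▓▒▒▒▒▒▒▒▒▓▓▓▓▓▓▓▓▒▒▒▒▒
▒▒▒▒▒▒▒▒▓▓▓▓▓▓▓▓▒▒▒▒▒▒▒▒▓▓▓▓▓▓▓▓▒▒▒▒▒
▒▒▒▒▒▒▒▒▓▓▓▓▓▓▓▓▒▒▒▒▒▒▒▒▓▓▓▓▓▓▓▓▒▒▒▒▒
▒▒▒▒▒▒▒▒▓▓▓▓▓▓▓▓▒▒▒▒▒▒▒▒▓▓▓▓▓▓▓▓▒▒▒▒▒
▒▒▒▒▒▒▒▒▓▓▓▓▓▓▓▓▒▒▒▒▒▒▒▒▓▓▓▓▓▓▓▓▒▒▒▒▒
▒▒▒▒▒▒▒▒▓▓▓▓▓▓▓▓▒▒▒▒▒▒▒▒▓▓▓▓▓▓▓▓▒▒▒▒▒
▓▓▓▓▓▓▓▓▒▒▒▒▒▒▒▒▓▓▓▓▓▓▓▓▒▒▒▒▒▒▒▒▓▓▓▓▓
▓▓▓▓▓▓▓▓▒▒▒▒▒▒▒▒▓▓▓▓▓▓▓▓▒▒▒▒▒▒▒▒▓▓▓▓▓
                                     
                                     
                                     
                                     
                                     
                                     
                                     
                                     
                                     
                                     
                                     
                                     
                                     
                                     
                                     
                                     
                                     
                                     
                                     


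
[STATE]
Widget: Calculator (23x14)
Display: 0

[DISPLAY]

                      0
┌───┬───┬───┬───┐      
│ 7 │ 8 │ 9 │ ÷ │      
├───┼───┼───┼───┤      
│ 4 │ 5 │ 6 │ × │      
├───┼───┼───┼───┤      
│ 1 │ 2 │ 3 │ - │      
├───┼───┼───┼───┤      
│ 0 │ . │ = │ + │      
├───┼───┼───┼───┤      
│ C │ MC│ MR│ M+│      
└───┴───┴───┴───┘      
                       
                       


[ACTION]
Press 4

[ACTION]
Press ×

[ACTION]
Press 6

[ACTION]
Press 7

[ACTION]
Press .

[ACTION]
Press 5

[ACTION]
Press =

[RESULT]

                    270
┌───┬───┬───┬───┐      
│ 7 │ 8 │ 9 │ ÷ │      
├───┼───┼───┼───┤      
│ 4 │ 5 │ 6 │ × │      
├───┼───┼───┼───┤      
│ 1 │ 2 │ 3 │ - │      
├───┼───┼───┼───┤      
│ 0 │ . │ = │ + │      
├───┼───┼───┼───┤      
│ C │ MC│ MR│ M+│      
└───┴───┴───┴───┘      
                       
                       


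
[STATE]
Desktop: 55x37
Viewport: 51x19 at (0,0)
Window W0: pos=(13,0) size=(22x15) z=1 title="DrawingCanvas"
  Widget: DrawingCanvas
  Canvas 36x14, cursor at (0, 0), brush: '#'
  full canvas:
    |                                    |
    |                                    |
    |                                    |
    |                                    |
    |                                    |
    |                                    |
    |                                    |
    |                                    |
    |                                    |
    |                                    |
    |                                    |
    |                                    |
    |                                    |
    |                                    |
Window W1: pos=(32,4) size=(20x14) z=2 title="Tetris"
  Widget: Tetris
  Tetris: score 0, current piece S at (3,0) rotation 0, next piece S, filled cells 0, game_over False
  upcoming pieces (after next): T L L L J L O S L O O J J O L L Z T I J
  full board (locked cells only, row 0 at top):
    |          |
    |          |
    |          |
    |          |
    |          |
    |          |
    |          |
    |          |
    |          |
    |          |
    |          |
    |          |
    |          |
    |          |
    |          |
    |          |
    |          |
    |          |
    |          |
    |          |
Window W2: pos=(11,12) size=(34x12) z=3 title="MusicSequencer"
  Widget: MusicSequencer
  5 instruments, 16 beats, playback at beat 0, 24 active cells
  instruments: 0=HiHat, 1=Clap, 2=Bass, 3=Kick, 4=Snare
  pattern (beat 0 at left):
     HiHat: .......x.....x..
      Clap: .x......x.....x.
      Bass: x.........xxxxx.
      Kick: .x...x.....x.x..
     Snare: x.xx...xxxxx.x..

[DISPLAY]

             ┏━━━━━━━━━━━━━━━━━━━━┓                
             ┃ DrawingCanvas      ┃                
             ┠────────────────────┨                
             ┃+                   ┃                
             ┃                  ┏━━━━━━━━━━━━━━━━━━
             ┃                  ┃ Tetris           
             ┃                  ┠──────────────────
             ┃                  ┃                  
             ┃                  ┃                  
             ┃                  ┃                  
             ┃                  ┃                  
             ┃                  ┃                  
           ┏━━━━━━━━━━━━━━━━━━━━━━━━━━━━━━━━┓      
           ┃ MusicSequencer                 ┃      
           ┠────────────────────────────────┨      
           ┃      ▼123456789012345          ┃      
           ┃ HiHat·······█·····█··          ┃      
           ┃  Clap·█······█·····█·          ┃━━━━━━
           ┃  Bass█·········█████·          ┃      


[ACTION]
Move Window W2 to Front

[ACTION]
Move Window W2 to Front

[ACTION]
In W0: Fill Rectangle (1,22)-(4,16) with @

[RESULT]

             ┏━━━━━━━━━━━━━━━━━━━━┓                
             ┃ DrawingCanvas      ┃                
             ┠────────────────────┨                
             ┃+                   ┃                
             ┃                @@┏━━━━━━━━━━━━━━━━━━
             ┃                @@┃ Tetris           
             ┃                @@┠──────────────────
             ┃                @@┃                  
             ┃                  ┃                  
             ┃                  ┃                  
             ┃                  ┃                  
             ┃                  ┃                  
           ┏━━━━━━━━━━━━━━━━━━━━━━━━━━━━━━━━┓      
           ┃ MusicSequencer                 ┃      
           ┠────────────────────────────────┨      
           ┃      ▼123456789012345          ┃      
           ┃ HiHat·······█·····█··          ┃      
           ┃  Clap·█······█·····█·          ┃━━━━━━
           ┃  Bass█·········█████·          ┃      


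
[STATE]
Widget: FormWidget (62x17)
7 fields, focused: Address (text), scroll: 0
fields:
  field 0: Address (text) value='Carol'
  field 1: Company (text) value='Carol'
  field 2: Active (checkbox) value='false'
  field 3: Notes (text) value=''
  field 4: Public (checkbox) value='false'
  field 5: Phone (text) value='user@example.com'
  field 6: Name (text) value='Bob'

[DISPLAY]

> Address:    [Carol                                         ]
  Company:    [Carol                                         ]
  Active:     [ ]                                             
  Notes:      [                                              ]
  Public:     [ ]                                             
  Phone:      [user@example.com                              ]
  Name:       [Bob                                           ]
                                                              
                                                              
                                                              
                                                              
                                                              
                                                              
                                                              
                                                              
                                                              
                                                              


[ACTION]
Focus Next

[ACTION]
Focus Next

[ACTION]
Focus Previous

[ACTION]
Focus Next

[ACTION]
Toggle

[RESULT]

  Address:    [Carol                                         ]
  Company:    [Carol                                         ]
> Active:     [x]                                             
  Notes:      [                                              ]
  Public:     [ ]                                             
  Phone:      [user@example.com                              ]
  Name:       [Bob                                           ]
                                                              
                                                              
                                                              
                                                              
                                                              
                                                              
                                                              
                                                              
                                                              
                                                              


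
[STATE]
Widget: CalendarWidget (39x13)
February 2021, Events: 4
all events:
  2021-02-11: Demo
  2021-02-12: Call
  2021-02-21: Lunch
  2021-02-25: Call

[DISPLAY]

             February 2021             
Mo Tu We Th Fr Sa Su                   
 1  2  3  4  5  6  7                   
 8  9 10 11* 12* 13 14                 
15 16 17 18 19 20 21*                  
22 23 24 25* 26 27 28                  
                                       
                                       
                                       
                                       
                                       
                                       
                                       


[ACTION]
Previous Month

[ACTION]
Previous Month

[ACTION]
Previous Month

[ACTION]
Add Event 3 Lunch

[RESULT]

             November 2020             
Mo Tu We Th Fr Sa Su                   
                   1                   
 2  3*  4  5  6  7  8                  
 9 10 11 12 13 14 15                   
16 17 18 19 20 21 22                   
23 24 25 26 27 28 29                   
30                                     
                                       
                                       
                                       
                                       
                                       


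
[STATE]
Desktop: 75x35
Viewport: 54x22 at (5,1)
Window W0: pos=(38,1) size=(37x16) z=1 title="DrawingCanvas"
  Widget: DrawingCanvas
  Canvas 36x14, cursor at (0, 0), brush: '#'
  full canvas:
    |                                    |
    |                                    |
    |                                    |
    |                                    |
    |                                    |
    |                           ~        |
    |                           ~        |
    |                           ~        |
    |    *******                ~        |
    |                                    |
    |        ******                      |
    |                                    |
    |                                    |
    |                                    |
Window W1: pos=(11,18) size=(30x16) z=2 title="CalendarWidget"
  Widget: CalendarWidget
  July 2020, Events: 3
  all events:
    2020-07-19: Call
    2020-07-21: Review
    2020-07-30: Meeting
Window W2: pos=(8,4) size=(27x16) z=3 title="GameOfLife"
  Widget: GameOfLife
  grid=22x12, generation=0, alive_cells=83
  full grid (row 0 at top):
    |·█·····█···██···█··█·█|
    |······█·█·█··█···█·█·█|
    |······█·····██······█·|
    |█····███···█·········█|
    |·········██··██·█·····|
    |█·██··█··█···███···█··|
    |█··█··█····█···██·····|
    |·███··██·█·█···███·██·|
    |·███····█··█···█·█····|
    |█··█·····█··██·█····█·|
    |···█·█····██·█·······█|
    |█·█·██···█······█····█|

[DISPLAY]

                                 ┏━━━━━━━━━━━━━━━━━━━━
                                 ┃ DrawingCanvas      
                                 ┠────────────────────
   ┏━━━━━━━━━━━━━━━━━━━━━━━━━┓   ┃+                   
   ┃ GameOfLife              ┃   ┃                    
   ┠─────────────────────────┨   ┃                    
   ┃Gen: 0                   ┃   ┃                    
   ┃·█·····█···██···█··█·█   ┃   ┃                    
   ┃······█·█·█··█···█·█·█   ┃   ┃                    
   ┃······█·····██······█·   ┃   ┃                    
   ┃█····███···█·········█   ┃   ┃                    
   ┃·········██··██·█·····   ┃   ┃    *******         
   ┃█·██··█··█···███···█··   ┃   ┃                    
   ┃█··█··█····█···██·····   ┃   ┃        ******      
   ┃·███··██·█·█···███·██·   ┃   ┃                    
   ┃·███····█··█···█·█····   ┃   ┗━━━━━━━━━━━━━━━━━━━━
   ┃█··█·····█··██·█····█·   ┃                        
   ┃···█·█····██·█·······█   ┃━━━━━┓                  
   ┗━━━━━━━━━━━━━━━━━━━━━━━━━┛     ┃                  
      ┠────────────────────────────┨                  
      ┃         July 2020          ┃                  
      ┃Mo Tu We Th Fr Sa Su        ┃                  


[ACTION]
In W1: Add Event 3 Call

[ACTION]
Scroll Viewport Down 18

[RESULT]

   ┃█·██··█··█···███···█··   ┃   ┃                    
   ┃█··█··█····█···██·····   ┃   ┃        ******      
   ┃·███··██·█·█···███·██·   ┃   ┃                    
   ┃·███····█··█···█·█····   ┃   ┗━━━━━━━━━━━━━━━━━━━━
   ┃█··█·····█··██·█····█·   ┃                        
   ┃···█·█····██·█·······█   ┃━━━━━┓                  
   ┗━━━━━━━━━━━━━━━━━━━━━━━━━┛     ┃                  
      ┠────────────────────────────┨                  
      ┃         July 2020          ┃                  
      ┃Mo Tu We Th Fr Sa Su        ┃                  
      ┃       1  2  3*  4  5       ┃                  
      ┃ 6  7  8  9 10 11 12        ┃                  
      ┃13 14 15 16 17 18 19*       ┃                  
      ┃20 21* 22 23 24 25 26       ┃                  
      ┃27 28 29 30* 31             ┃                  
      ┃                            ┃                  
      ┃                            ┃                  
      ┃                            ┃                  
      ┃                            ┃                  
      ┃                            ┃                  
      ┗━━━━━━━━━━━━━━━━━━━━━━━━━━━━┛                  
                                                      


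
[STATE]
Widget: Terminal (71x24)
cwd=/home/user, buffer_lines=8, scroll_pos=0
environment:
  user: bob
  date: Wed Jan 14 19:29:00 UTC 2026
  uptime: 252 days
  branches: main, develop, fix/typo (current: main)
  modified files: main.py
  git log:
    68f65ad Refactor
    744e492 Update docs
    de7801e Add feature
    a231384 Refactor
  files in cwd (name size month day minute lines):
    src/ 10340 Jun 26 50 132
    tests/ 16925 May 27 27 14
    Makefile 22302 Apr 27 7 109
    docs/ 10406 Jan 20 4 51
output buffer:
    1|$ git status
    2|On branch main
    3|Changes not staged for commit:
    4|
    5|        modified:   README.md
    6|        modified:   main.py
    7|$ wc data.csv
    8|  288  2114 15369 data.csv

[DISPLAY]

$ git status                                                           
On branch main                                                         
Changes not staged for commit:                                         
                                                                       
        modified:   README.md                                          
        modified:   main.py                                            
$ wc data.csv                                                          
  288  2114 15369 data.csv                                             
$ █                                                                    
                                                                       
                                                                       
                                                                       
                                                                       
                                                                       
                                                                       
                                                                       
                                                                       
                                                                       
                                                                       
                                                                       
                                                                       
                                                                       
                                                                       
                                                                       


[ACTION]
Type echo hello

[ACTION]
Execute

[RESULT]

$ git status                                                           
On branch main                                                         
Changes not staged for commit:                                         
                                                                       
        modified:   README.md                                          
        modified:   main.py                                            
$ wc data.csv                                                          
  288  2114 15369 data.csv                                             
$ echo hello                                                           
hello                                                                  
$ █                                                                    
                                                                       
                                                                       
                                                                       
                                                                       
                                                                       
                                                                       
                                                                       
                                                                       
                                                                       
                                                                       
                                                                       
                                                                       
                                                                       


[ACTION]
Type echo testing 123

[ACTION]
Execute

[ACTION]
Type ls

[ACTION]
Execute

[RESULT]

$ git status                                                           
On branch main                                                         
Changes not staged for commit:                                         
                                                                       
        modified:   README.md                                          
        modified:   main.py                                            
$ wc data.csv                                                          
  288  2114 15369 data.csv                                             
$ echo hello                                                           
hello                                                                  
$ echo testing 123                                                     
testing 123                                                            
$ ls                                                                   
src/  tests/  Makefile  docs/                                          
$ █                                                                    
                                                                       
                                                                       
                                                                       
                                                                       
                                                                       
                                                                       
                                                                       
                                                                       
                                                                       


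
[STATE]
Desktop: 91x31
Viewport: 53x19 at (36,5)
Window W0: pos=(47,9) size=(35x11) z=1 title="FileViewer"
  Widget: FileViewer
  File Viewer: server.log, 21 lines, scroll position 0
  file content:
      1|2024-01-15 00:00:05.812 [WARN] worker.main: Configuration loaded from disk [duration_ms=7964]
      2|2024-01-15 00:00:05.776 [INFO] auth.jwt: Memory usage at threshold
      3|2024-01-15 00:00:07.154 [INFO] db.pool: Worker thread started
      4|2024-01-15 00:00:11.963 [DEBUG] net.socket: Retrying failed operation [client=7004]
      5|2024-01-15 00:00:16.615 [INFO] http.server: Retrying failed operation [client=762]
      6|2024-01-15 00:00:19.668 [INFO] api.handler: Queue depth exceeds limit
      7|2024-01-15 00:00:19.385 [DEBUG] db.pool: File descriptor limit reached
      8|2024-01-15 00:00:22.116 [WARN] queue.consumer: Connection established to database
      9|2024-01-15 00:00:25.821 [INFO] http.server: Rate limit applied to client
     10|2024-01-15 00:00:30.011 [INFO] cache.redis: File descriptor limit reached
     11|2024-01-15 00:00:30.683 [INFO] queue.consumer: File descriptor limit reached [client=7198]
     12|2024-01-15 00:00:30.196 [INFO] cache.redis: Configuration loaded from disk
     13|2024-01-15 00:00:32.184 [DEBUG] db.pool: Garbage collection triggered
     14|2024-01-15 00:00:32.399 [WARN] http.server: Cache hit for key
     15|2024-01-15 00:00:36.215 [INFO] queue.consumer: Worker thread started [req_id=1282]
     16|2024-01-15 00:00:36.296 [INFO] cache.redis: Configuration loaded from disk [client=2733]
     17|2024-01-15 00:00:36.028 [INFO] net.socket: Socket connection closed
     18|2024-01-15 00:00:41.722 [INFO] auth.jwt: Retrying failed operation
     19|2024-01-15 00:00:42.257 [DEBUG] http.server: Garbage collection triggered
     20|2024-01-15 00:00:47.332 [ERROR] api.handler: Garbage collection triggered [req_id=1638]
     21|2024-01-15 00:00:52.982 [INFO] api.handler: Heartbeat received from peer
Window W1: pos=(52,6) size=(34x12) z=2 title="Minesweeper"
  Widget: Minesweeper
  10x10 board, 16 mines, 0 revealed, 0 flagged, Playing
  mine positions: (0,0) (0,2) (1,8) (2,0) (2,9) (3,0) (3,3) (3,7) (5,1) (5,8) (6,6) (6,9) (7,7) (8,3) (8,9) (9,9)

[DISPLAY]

                                                     
                ┏━━━━━━━━━━━━━━━━━━━━━━━━━━━━━━━━┓   
                ┃ Minesweeper                    ┃   
                ┠────────────────────────────────┨   
           ┏━━━━┃■■■■■■■■■■                      ┃   
           ┃ Fil┃■■■■■■■■■■                      ┃   
           ┠────┃■■■■■■■■■■                      ┃   
           ┃2024┃■■■■■■■■■■                      ┃   
           ┃2024┃■■■■■■■■■■                      ┃   
           ┃2024┃■■■■■■■■■■                      ┃   
           ┃2024┃■■■■■■■■■■                      ┃   
           ┃2024┃■■■■■■■■■■                      ┃   
           ┃2024┗━━━━━━━━━━━━━━━━━━━━━━━━━━━━━━━━┛   
           ┃2024-01-15 00:00:19.385 [DEBUG] ▼┃       
           ┗━━━━━━━━━━━━━━━━━━━━━━━━━━━━━━━━━┛       
                                                     
                                                     
                                                     
                                                     


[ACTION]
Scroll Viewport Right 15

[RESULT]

                                                     
              ┏━━━━━━━━━━━━━━━━━━━━━━━━━━━━━━━━┓     
              ┃ Minesweeper                    ┃     
              ┠────────────────────────────────┨     
         ┏━━━━┃■■■■■■■■■■                      ┃     
         ┃ Fil┃■■■■■■■■■■                      ┃     
         ┠────┃■■■■■■■■■■                      ┃     
         ┃2024┃■■■■■■■■■■                      ┃     
         ┃2024┃■■■■■■■■■■                      ┃     
         ┃2024┃■■■■■■■■■■                      ┃     
         ┃2024┃■■■■■■■■■■                      ┃     
         ┃2024┃■■■■■■■■■■                      ┃     
         ┃2024┗━━━━━━━━━━━━━━━━━━━━━━━━━━━━━━━━┛     
         ┃2024-01-15 00:00:19.385 [DEBUG] ▼┃         
         ┗━━━━━━━━━━━━━━━━━━━━━━━━━━━━━━━━━┛         
                                                     
                                                     
                                                     
                                                     


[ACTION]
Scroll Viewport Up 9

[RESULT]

                                                     
                                                     
                                                     
                                                     
                                                     
                                                     
              ┏━━━━━━━━━━━━━━━━━━━━━━━━━━━━━━━━┓     
              ┃ Minesweeper                    ┃     
              ┠────────────────────────────────┨     
         ┏━━━━┃■■■■■■■■■■                      ┃     
         ┃ Fil┃■■■■■■■■■■                      ┃     
         ┠────┃■■■■■■■■■■                      ┃     
         ┃2024┃■■■■■■■■■■                      ┃     
         ┃2024┃■■■■■■■■■■                      ┃     
         ┃2024┃■■■■■■■■■■                      ┃     
         ┃2024┃■■■■■■■■■■                      ┃     
         ┃2024┃■■■■■■■■■■                      ┃     
         ┃2024┗━━━━━━━━━━━━━━━━━━━━━━━━━━━━━━━━┛     
         ┃2024-01-15 00:00:19.385 [DEBUG] ▼┃         


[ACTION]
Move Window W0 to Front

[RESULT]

                                                     
                                                     
                                                     
                                                     
                                                     
                                                     
              ┏━━━━━━━━━━━━━━━━━━━━━━━━━━━━━━━━┓     
              ┃ Minesweeper                    ┃     
              ┠────────────────────────────────┨     
         ┏━━━━━━━━━━━━━━━━━━━━━━━━━━━━━━━━━┓   ┃     
         ┃ FileViewer                      ┃   ┃     
         ┠─────────────────────────────────┨   ┃     
         ┃2024-01-15 00:00:05.812 [WARN] w▲┃   ┃     
         ┃2024-01-15 00:00:05.776 [INFO] a█┃   ┃     
         ┃2024-01-15 00:00:07.154 [INFO] d░┃   ┃     
         ┃2024-01-15 00:00:11.963 [DEBUG] ░┃   ┃     
         ┃2024-01-15 00:00:16.615 [INFO] h░┃   ┃     
         ┃2024-01-15 00:00:19.668 [INFO] a░┃━━━┛     
         ┃2024-01-15 00:00:19.385 [DEBUG] ▼┃         
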